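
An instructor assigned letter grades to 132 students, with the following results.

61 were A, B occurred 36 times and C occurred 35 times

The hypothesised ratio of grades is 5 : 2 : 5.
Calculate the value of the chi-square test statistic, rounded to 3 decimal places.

Ratio total = 12. Expected counts: 132×5/12 = 55, 132×2/12 = 22, 132×5/12 = 55.
A: (61 − 55)²/55 = 36/55 = 0.6545
B: (36 − 22)²/22 = 196/22 = 8.9091
C: (35 − 55)²/55 = 400/55 = 7.2727
Sum = 16.836

16.836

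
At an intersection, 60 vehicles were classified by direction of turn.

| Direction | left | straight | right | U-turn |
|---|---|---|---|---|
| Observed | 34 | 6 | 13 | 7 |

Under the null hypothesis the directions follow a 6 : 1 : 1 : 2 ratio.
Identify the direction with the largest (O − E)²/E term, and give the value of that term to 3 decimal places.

Ratio total = 10. Expected counts: 60×6/10 = 36, 60×1/10 = 6, 60×1/10 = 6, 60×2/10 = 12.
cat           O        E   (O−E)²/E
left         34       36     0.1111
straight      6        6     0.0000
right        13        6     8.1667
U-turn        7       12     2.0833
The largest term is for right: 8.167.

right, 8.167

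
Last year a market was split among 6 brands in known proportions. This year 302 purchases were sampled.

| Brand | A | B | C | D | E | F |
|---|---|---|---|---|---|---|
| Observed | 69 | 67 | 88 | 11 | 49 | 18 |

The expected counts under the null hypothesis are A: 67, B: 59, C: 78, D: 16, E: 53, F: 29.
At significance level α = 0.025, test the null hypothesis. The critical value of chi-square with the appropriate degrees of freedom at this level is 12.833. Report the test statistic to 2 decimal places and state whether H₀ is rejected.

8.46; do not reject

cat         O        E   (O−E)²/E
A          69       67      0.060
B          67       59      1.085
C          88       78      1.282
D          11       16      1.563
E          49       53      0.302
F          18       29      4.172
Sum = 8.46
df = 5. Since 8.46 < 12.833, we do not reject H₀.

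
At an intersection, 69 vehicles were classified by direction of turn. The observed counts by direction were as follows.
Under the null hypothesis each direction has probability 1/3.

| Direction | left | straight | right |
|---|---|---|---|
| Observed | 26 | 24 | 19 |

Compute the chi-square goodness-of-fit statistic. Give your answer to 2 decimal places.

1.13

Under H₀ each category has probability 1/3, so each expected count is 69/3 = 23.
left: (26 − 23)²/23 = 9/23 = 0.391
straight: (24 − 23)²/23 = 1/23 = 0.043
right: (19 − 23)²/23 = 16/23 = 0.696
Sum = 1.13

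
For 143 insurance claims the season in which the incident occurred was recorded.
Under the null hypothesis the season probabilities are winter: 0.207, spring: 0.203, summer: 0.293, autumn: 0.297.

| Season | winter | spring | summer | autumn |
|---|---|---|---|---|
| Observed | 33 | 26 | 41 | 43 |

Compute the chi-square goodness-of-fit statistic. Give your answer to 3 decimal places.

Expected counts E_i = n·p_i: 143×0.207 = 29.601, 143×0.203 = 29.029, 143×0.293 = 41.899, 143×0.297 = 42.471.
winter: (33 − 29.601)²/29.601 = 11.553201/29.601 = 0.3903
spring: (26 − 29.029)²/29.029 = 9.174841/29.029 = 0.3161
summer: (41 − 41.899)²/41.899 = 0.808201/41.899 = 0.0193
autumn: (43 − 42.471)²/42.471 = 0.279841/42.471 = 0.0066
Sum = 0.732

0.732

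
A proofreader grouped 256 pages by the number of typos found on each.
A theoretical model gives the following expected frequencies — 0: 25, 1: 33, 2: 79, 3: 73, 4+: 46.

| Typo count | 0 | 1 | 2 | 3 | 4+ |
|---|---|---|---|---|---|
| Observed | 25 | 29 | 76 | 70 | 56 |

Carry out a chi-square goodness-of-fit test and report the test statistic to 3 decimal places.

2.896

0: (25 − 25)²/25 = 0/25 = 0.0000
1: (29 − 33)²/33 = 16/33 = 0.4848
2: (76 − 79)²/79 = 9/79 = 0.1139
3: (70 − 73)²/73 = 9/73 = 0.1233
4+: (56 − 46)²/46 = 100/46 = 2.1739
Sum = 2.896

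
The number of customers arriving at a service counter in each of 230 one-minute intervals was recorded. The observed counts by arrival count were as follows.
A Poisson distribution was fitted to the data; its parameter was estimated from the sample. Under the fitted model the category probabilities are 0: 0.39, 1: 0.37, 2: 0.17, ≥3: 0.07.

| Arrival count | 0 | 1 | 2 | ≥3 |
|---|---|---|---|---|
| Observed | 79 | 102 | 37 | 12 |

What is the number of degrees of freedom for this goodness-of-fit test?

There are k = 4 categories and 1 parameter estimated from the data, so df = 4 − 1 − 1 = 2.

2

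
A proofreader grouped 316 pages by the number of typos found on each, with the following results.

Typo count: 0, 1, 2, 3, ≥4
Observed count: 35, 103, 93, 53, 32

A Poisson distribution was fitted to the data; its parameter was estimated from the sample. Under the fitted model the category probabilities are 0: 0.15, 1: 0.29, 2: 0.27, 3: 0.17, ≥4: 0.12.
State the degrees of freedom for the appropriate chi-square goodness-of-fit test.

There are k = 5 categories and 1 parameter estimated from the data, so df = 5 − 1 − 1 = 3.

3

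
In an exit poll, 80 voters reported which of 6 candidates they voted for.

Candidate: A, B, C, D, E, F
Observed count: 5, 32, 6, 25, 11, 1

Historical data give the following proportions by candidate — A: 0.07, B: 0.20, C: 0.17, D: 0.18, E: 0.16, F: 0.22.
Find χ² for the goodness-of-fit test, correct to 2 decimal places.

Expected counts E_i = n·p_i: 80×0.07 = 5.6, 80×0.20 = 16, 80×0.17 = 13.6, 80×0.18 = 14.4, 80×0.16 = 12.8, 80×0.22 = 17.6.
cat         O        E   (O−E)²/E
A           5      5.6      0.064
B          32       16     16.000
C           6     13.6      4.247
D          25     14.4      7.803
E          11     12.8      0.253
F           1     17.6     15.657
Sum = 44.02

44.02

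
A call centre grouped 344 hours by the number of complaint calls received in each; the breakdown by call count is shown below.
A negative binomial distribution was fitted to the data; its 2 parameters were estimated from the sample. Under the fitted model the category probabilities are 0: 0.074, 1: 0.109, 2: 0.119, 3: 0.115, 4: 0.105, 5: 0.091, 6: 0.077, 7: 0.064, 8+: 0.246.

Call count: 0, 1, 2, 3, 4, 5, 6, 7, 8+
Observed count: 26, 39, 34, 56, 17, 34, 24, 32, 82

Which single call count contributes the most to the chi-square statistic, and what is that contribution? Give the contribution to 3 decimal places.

Expected counts E_i = n·p_i: 344×0.074 = 25.456, 344×0.109 = 37.496, 344×0.119 = 40.936, 344×0.115 = 39.56, 344×0.105 = 36.12, 344×0.091 = 31.304, 344×0.077 = 26.488, 344×0.064 = 22.016, 344×0.246 = 84.624.
cat         O        E   (O−E)²/E
0          26   25.456     0.0116
1          39   37.496     0.0603
2          34   40.936     1.1752
3          56    39.56     6.8320
4          17    36.12    10.1211
5          34   31.304     0.2322
6          24   26.488     0.2337
7          32   22.016     4.5276
8+         82   84.624     0.0814
The largest term is for 4: 10.121.

4, 10.121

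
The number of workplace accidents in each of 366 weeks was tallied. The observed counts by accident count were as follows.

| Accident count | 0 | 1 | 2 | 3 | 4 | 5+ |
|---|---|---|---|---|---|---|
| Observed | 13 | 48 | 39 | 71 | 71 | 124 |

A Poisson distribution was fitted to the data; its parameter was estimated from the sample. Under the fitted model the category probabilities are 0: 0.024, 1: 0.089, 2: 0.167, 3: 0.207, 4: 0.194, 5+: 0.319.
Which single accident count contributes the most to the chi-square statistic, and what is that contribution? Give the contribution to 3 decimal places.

Expected counts E_i = n·p_i: 366×0.024 = 8.784, 366×0.089 = 32.574, 366×0.167 = 61.122, 366×0.207 = 75.762, 366×0.194 = 71.004, 366×0.319 = 116.754.
cat         O        E   (O−E)²/E
0          13    8.784     2.0235
1          48   32.574     7.3053
2          39   61.122     8.0067
3          71   75.762     0.2993
4          71   71.004     0.0000
5+        124  116.754     0.4497
The largest term is for 2: 8.007.

2, 8.007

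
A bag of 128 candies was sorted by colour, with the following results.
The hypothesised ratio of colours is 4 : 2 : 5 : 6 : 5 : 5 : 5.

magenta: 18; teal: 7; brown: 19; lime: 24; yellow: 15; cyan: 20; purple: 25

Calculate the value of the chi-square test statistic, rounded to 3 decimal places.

2.925

Ratio total = 32. Expected counts: 128×4/32 = 16, 128×2/32 = 8, 128×5/32 = 20, 128×6/32 = 24, 128×5/32 = 20, 128×5/32 = 20, 128×5/32 = 20.
cat          O        E   (O−E)²/E
magenta     18       16     0.2500
teal         7        8     0.1250
brown       19       20     0.0500
lime        24       24     0.0000
yellow      15       20     1.2500
cyan        20       20     0.0000
purple      25       20     1.2500
Sum = 2.925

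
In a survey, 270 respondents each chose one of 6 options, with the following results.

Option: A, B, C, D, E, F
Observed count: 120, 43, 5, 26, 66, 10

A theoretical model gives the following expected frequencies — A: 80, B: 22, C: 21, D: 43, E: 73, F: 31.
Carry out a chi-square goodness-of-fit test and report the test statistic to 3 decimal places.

A: (120 − 80)²/80 = 1600/80 = 20.0000
B: (43 − 22)²/22 = 441/22 = 20.0455
C: (5 − 21)²/21 = 256/21 = 12.1905
D: (26 − 43)²/43 = 289/43 = 6.7209
E: (66 − 73)²/73 = 49/73 = 0.6712
F: (10 − 31)²/31 = 441/31 = 14.2258
Sum = 73.854

73.854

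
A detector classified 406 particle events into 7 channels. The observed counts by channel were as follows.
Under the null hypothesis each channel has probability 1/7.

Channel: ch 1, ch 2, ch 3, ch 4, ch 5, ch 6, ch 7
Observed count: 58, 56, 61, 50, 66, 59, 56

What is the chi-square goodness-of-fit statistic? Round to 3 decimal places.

Expected count for each of the 7 categories: 406/7 = 58.
cat         O        E   (O−E)²/E
ch 1       58       58     0.0000
ch 2       56       58     0.0690
ch 3       61       58     0.1552
ch 4       50       58     1.1034
ch 5       66       58     1.1034
ch 6       59       58     0.0172
ch 7       56       58     0.0690
Sum = 2.517

2.517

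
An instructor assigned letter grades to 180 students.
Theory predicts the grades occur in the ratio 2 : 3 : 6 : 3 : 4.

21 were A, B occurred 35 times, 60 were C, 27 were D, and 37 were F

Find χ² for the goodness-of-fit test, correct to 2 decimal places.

Ratio total = 18. Expected counts: 180×2/18 = 20, 180×3/18 = 30, 180×6/18 = 60, 180×3/18 = 30, 180×4/18 = 40.
χ² = (21−20)²/20 + (35−30)²/30 + (60−60)²/60 + (27−30)²/30 + (37−40)²/40
   = 0.050 + 0.833 + 0.000 + 0.300 + 0.225
Sum = 1.41

1.41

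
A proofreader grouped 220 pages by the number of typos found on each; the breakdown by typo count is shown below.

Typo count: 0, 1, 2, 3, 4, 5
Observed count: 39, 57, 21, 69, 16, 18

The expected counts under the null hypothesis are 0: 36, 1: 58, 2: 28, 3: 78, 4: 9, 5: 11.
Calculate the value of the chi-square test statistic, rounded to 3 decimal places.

12.955

χ² = (39−36)²/36 + (57−58)²/58 + (21−28)²/28 + (69−78)²/78 + (16−9)²/9 + (18−11)²/11
   = 0.2500 + 0.0172 + 1.7500 + 1.0385 + 5.4444 + 4.4545
Sum = 12.955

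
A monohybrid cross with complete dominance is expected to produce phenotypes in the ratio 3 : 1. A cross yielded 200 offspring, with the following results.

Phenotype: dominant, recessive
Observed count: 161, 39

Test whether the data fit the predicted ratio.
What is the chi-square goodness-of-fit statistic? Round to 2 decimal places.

3.23

Ratio total = 4. Expected counts: 200×3/4 = 150, 200×1/4 = 50.
χ² = (161−150)²/150 + (39−50)²/50
   = 0.807 + 2.420
Sum = 3.23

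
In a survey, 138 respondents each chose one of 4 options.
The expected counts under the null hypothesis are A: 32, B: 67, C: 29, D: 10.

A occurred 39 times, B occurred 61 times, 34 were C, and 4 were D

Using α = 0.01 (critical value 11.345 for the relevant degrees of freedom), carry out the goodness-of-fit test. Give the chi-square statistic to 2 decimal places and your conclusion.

cat         O        E   (O−E)²/E
A          39       32      1.531
B          61       67      0.537
C          34       29      0.862
D           4       10      3.600
Sum = 6.53
df = 3. Since 6.53 < 11.345, we do not reject H₀.

6.53; do not reject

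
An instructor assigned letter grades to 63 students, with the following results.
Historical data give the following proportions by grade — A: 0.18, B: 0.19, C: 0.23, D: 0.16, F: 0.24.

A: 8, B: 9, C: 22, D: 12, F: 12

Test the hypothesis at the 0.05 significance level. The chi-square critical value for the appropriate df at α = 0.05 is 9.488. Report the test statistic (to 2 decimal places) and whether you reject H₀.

6.62; do not reject

Expected counts E_i = n·p_i: 63×0.18 = 11.34, 63×0.19 = 11.97, 63×0.23 = 14.49, 63×0.16 = 10.08, 63×0.24 = 15.12.
χ² = (8−11.34)²/11.34 + (9−11.97)²/11.97 + (22−14.49)²/14.49 + (12−10.08)²/10.08 + (12−15.12)²/15.12
   = 0.984 + 0.737 + 3.892 + 0.366 + 0.644
Sum = 6.62
df = 4. Since 6.62 < 9.488, we do not reject H₀.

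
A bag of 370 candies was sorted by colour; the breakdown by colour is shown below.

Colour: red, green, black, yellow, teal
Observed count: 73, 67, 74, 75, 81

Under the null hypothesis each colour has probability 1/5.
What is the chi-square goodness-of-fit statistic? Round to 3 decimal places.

1.351

Under H₀ each category has probability 1/5, so each expected count is 370/5 = 74.
red: (73 − 74)²/74 = 1/74 = 0.0135
green: (67 − 74)²/74 = 49/74 = 0.6622
black: (74 − 74)²/74 = 0/74 = 0.0000
yellow: (75 − 74)²/74 = 1/74 = 0.0135
teal: (81 − 74)²/74 = 49/74 = 0.6622
Sum = 1.351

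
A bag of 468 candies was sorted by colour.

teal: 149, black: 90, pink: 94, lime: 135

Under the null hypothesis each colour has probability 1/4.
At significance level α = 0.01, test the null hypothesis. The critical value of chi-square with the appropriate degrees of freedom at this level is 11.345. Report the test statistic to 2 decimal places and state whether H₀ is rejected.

Expected count for each of the 4 categories: 468/4 = 117.
teal: (149 − 117)²/117 = 1024/117 = 8.752
black: (90 − 117)²/117 = 729/117 = 6.231
pink: (94 − 117)²/117 = 529/117 = 4.521
lime: (135 − 117)²/117 = 324/117 = 2.769
Sum = 22.27
df = 3. Since 22.27 > 11.345, we reject H₀.

22.27; reject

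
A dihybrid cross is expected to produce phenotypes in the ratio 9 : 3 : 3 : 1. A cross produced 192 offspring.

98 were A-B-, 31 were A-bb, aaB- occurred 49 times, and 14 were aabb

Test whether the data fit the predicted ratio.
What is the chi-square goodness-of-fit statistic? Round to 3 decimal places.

6.648

Ratio total = 16. Expected counts: 192×9/16 = 108, 192×3/16 = 36, 192×3/16 = 36, 192×1/16 = 12.
A-B-: (98 − 108)²/108 = 100/108 = 0.9259
A-bb: (31 − 36)²/36 = 25/36 = 0.6944
aaB-: (49 − 36)²/36 = 169/36 = 4.6944
aabb: (14 − 12)²/12 = 4/12 = 0.3333
Sum = 6.648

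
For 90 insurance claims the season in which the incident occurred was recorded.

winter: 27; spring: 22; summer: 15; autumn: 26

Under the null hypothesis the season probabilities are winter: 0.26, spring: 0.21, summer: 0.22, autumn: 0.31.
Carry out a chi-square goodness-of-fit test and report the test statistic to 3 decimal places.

2.355

Expected counts E_i = n·p_i: 90×0.26 = 23.4, 90×0.21 = 18.9, 90×0.22 = 19.8, 90×0.31 = 27.9.
χ² = (27−23.4)²/23.4 + (22−18.9)²/18.9 + (15−19.8)²/19.8 + (26−27.9)²/27.9
   = 0.5538 + 0.5085 + 1.1636 + 0.1294
Sum = 2.355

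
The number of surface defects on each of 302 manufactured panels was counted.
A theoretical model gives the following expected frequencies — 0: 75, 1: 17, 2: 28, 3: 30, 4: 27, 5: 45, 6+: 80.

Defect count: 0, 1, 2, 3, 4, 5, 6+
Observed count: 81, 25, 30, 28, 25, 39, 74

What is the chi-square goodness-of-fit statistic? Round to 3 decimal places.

5.919

cat         O        E   (O−E)²/E
0          81       75     0.4800
1          25       17     3.7647
2          30       28     0.1429
3          28       30     0.1333
4          25       27     0.1481
5          39       45     0.8000
6+         74       80     0.4500
Sum = 5.919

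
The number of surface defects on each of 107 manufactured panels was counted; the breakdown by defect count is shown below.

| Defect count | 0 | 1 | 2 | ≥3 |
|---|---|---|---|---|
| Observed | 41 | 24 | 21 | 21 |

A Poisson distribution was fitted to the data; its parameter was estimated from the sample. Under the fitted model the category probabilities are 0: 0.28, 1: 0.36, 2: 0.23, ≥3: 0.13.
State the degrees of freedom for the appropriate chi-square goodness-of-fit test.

There are k = 4 categories and 1 parameter estimated from the data, so df = 4 − 1 − 1 = 2.

2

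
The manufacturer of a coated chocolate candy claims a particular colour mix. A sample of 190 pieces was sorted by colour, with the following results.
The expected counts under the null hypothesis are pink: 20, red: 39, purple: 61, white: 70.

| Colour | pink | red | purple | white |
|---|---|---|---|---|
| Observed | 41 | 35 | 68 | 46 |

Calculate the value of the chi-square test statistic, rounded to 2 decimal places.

χ² = (41−20)²/20 + (35−39)²/39 + (68−61)²/61 + (46−70)²/70
   = 22.050 + 0.410 + 0.803 + 8.229
Sum = 31.49

31.49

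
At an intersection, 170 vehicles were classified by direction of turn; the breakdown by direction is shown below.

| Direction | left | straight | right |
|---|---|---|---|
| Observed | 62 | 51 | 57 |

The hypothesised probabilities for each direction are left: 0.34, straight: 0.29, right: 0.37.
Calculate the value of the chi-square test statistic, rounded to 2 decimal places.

Expected counts E_i = n·p_i: 170×0.34 = 57.8, 170×0.29 = 49.3, 170×0.37 = 62.9.
cat           O        E   (O−E)²/E
left         62     57.8      0.305
straight     51     49.3      0.059
right        57     62.9      0.553
Sum = 0.92

0.92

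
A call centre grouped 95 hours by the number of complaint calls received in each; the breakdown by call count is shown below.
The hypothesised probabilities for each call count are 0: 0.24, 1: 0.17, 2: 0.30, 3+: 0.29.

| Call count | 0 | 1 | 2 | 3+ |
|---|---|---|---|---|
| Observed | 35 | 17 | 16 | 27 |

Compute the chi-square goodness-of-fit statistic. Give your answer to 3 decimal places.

12.066

Expected counts E_i = n·p_i: 95×0.24 = 22.8, 95×0.17 = 16.15, 95×0.30 = 28.5, 95×0.29 = 27.55.
0: (35 − 22.8)²/22.8 = 148.84/22.8 = 6.5281
1: (17 − 16.15)²/16.15 = 0.7225/16.15 = 0.0447
2: (16 − 28.5)²/28.5 = 156.25/28.5 = 5.4825
3+: (27 − 27.55)²/27.55 = 0.3025/27.55 = 0.0110
Sum = 12.066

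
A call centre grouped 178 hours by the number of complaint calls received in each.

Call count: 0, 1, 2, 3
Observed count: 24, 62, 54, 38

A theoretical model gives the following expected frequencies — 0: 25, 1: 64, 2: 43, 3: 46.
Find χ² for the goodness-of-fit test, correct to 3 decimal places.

4.308

0: (24 − 25)²/25 = 1/25 = 0.0400
1: (62 − 64)²/64 = 4/64 = 0.0625
2: (54 − 43)²/43 = 121/43 = 2.8140
3: (38 − 46)²/46 = 64/46 = 1.3913
Sum = 4.308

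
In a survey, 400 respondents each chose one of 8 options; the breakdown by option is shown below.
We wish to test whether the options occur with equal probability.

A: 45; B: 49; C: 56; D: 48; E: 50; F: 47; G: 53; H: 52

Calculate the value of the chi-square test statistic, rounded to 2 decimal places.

Under H₀ each category has probability 1/8, so each expected count is 400/8 = 50.
χ² = (45−50)²/50 + (49−50)²/50 + (56−50)²/50 + (48−50)²/50 + (50−50)²/50 + (47−50)²/50 + (53−50)²/50 + (52−50)²/50
   = 0.500 + 0.020 + 0.720 + 0.080 + 0.000 + 0.180 + 0.180 + 0.080
Sum = 1.76

1.76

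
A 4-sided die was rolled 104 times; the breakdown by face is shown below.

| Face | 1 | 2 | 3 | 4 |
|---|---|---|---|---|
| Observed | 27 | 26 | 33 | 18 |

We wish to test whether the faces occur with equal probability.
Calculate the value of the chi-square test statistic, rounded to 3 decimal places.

Expected count for each of the 4 categories: 104/4 = 26.
χ² = (27−26)²/26 + (26−26)²/26 + (33−26)²/26 + (18−26)²/26
   = 0.0385 + 0.0000 + 1.8846 + 2.4615
Sum = 4.385

4.385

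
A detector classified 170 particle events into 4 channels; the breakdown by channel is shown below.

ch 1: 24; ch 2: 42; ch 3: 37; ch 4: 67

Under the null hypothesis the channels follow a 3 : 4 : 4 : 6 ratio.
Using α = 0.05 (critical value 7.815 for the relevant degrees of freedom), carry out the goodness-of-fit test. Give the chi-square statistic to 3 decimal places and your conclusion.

Ratio total = 17. Expected counts: 170×3/17 = 30, 170×4/17 = 40, 170×4/17 = 40, 170×6/17 = 60.
ch 1: (24 − 30)²/30 = 36/30 = 1.2000
ch 2: (42 − 40)²/40 = 4/40 = 0.1000
ch 3: (37 − 40)²/40 = 9/40 = 0.2250
ch 4: (67 − 60)²/60 = 49/60 = 0.8167
Sum = 2.342
df = 3. Since 2.342 < 7.815, we do not reject H₀.

2.342; do not reject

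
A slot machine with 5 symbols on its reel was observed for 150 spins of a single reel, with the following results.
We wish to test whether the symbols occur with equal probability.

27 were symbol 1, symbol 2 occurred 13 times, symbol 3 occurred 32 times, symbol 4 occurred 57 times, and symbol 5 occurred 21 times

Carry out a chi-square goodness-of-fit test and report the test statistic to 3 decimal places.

Under H₀ each category has probability 1/5, so each expected count is 150/5 = 30.
χ² = (27−30)²/30 + (13−30)²/30 + (32−30)²/30 + (57−30)²/30 + (21−30)²/30
   = 0.3000 + 9.6333 + 0.1333 + 24.3000 + 2.7000
Sum = 37.067

37.067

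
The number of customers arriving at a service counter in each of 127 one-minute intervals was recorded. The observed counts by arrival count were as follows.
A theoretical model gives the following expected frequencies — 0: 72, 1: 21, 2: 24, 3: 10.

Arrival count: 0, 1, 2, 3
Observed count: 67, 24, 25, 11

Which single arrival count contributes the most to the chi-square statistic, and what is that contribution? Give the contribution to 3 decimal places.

1, 0.429

χ² = (67−72)²/72 + (24−21)²/21 + (25−24)²/24 + (11−10)²/10
   = 0.3472 + 0.4286 + 0.0417 + 0.1000
The largest term is for 1: 0.429.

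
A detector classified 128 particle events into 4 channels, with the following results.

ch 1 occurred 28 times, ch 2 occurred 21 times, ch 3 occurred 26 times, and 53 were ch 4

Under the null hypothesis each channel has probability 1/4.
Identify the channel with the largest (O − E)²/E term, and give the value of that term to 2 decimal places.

ch 4, 13.78

Expected count for each of the 4 categories: 128/4 = 32.
χ² = (28−32)²/32 + (21−32)²/32 + (26−32)²/32 + (53−32)²/32
   = 0.500 + 3.781 + 1.125 + 13.781
The largest term is for ch 4: 13.78.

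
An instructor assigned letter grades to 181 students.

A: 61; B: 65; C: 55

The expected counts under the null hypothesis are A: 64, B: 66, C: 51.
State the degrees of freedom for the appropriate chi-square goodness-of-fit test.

2

There are k = 3 categories and no parameters were estimated from the data, so df = 3 − 1 = 2.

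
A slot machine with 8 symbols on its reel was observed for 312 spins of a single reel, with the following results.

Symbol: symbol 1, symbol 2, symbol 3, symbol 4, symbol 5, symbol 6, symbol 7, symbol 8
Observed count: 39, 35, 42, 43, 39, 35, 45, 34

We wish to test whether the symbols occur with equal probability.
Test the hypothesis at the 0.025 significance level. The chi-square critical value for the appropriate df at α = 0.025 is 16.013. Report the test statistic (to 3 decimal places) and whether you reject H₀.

Under H₀ each category has probability 1/8, so each expected count is 312/8 = 39.
cat           O        E   (O−E)²/E
symbol 1     39       39     0.0000
symbol 2     35       39     0.4103
symbol 3     42       39     0.2308
symbol 4     43       39     0.4103
symbol 5     39       39     0.0000
symbol 6     35       39     0.4103
symbol 7     45       39     0.9231
symbol 8     34       39     0.6410
Sum = 3.026
df = 7. Since 3.026 < 16.013, we do not reject H₀.

3.026; do not reject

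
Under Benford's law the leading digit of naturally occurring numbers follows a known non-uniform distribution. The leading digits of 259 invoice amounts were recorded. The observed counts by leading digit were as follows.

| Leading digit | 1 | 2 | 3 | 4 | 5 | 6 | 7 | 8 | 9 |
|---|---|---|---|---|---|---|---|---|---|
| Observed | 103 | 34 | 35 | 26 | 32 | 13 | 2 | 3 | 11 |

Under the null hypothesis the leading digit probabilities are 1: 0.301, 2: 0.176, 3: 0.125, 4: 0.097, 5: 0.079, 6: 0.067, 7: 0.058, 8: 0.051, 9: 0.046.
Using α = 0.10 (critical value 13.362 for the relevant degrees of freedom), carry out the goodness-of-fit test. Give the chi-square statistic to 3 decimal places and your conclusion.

Expected counts E_i = n·p_i: 259×0.301 = 77.959, 259×0.176 = 45.584, 259×0.125 = 32.375, 259×0.097 = 25.123, 259×0.079 = 20.461, 259×0.067 = 17.353, 259×0.058 = 15.022, 259×0.051 = 13.209, 259×0.046 = 11.914.
χ² = (103−77.959)²/77.959 + (34−45.584)²/45.584 + (35−32.375)²/32.375 + (26−25.123)²/25.123 + (32−20.461)²/20.461 + (13−17.353)²/17.353 + (2−15.022)²/15.022 + (3−13.209)²/13.209 + (11−11.914)²/11.914
   = 8.0434 + 2.9438 + 0.2128 + 0.0306 + 6.5074 + 1.0920 + 11.2883 + 7.8904 + 0.0701
Sum = 38.079
df = 8. Since 38.079 > 13.362, we reject H₀.

38.079; reject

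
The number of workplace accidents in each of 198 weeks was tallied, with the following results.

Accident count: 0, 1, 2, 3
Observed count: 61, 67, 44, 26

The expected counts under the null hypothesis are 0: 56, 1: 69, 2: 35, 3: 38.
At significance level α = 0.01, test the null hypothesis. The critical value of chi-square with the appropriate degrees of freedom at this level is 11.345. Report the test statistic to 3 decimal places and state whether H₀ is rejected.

0: (61 − 56)²/56 = 25/56 = 0.4464
1: (67 − 69)²/69 = 4/69 = 0.0580
2: (44 − 35)²/35 = 81/35 = 2.3143
3: (26 − 38)²/38 = 144/38 = 3.7895
Sum = 6.608
df = 3. Since 6.608 < 11.345, we do not reject H₀.

6.608; do not reject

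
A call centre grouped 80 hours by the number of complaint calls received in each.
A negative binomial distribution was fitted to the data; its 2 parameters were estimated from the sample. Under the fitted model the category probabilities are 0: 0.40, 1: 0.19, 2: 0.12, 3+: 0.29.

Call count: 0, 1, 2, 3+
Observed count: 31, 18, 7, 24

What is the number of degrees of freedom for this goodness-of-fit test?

1

There are k = 4 categories and 2 parameters estimated from the data, so df = 4 − 1 − 2 = 1.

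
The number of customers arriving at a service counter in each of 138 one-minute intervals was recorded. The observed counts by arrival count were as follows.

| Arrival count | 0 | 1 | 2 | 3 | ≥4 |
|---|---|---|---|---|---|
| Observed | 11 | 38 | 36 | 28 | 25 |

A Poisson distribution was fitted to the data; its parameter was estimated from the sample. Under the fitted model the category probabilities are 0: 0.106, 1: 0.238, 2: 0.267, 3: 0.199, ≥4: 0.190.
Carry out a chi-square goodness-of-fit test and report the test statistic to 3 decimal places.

Expected counts E_i = n·p_i: 138×0.106 = 14.628, 138×0.238 = 32.844, 138×0.267 = 36.846, 138×0.199 = 27.462, 138×0.190 = 26.22.
0: (11 − 14.628)²/14.628 = 13.162384/14.628 = 0.8998
1: (38 − 32.844)²/32.844 = 26.584336/32.844 = 0.8094
2: (36 − 36.846)²/36.846 = 0.715716/36.846 = 0.0194
3: (28 − 27.462)²/27.462 = 0.289444/27.462 = 0.0105
≥4: (25 − 26.22)²/26.22 = 1.4884/26.22 = 0.0568
Sum = 1.796

1.796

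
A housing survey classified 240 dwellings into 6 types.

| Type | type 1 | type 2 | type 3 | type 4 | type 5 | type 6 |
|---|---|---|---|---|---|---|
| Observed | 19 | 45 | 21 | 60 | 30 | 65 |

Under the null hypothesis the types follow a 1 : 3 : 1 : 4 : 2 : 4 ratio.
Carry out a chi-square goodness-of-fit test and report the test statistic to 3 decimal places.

2.703

Ratio total = 15. Expected counts: 240×1/15 = 16, 240×3/15 = 48, 240×1/15 = 16, 240×4/15 = 64, 240×2/15 = 32, 240×4/15 = 64.
χ² = (19−16)²/16 + (45−48)²/48 + (21−16)²/16 + (60−64)²/64 + (30−32)²/32 + (65−64)²/64
   = 0.5625 + 0.1875 + 1.5625 + 0.2500 + 0.1250 + 0.0156
Sum = 2.703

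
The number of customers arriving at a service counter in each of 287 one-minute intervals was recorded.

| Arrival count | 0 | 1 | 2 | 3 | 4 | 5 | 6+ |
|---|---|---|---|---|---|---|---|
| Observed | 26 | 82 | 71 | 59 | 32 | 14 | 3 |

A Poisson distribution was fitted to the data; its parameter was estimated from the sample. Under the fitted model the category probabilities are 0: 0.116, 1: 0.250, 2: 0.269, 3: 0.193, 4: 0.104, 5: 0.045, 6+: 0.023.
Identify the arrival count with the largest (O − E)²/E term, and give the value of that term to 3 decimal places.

6+, 1.964

Expected counts E_i = n·p_i: 287×0.116 = 33.292, 287×0.250 = 71.75, 287×0.269 = 77.203, 287×0.193 = 55.391, 287×0.104 = 29.848, 287×0.045 = 12.915, 287×0.023 = 6.601.
0: (26 − 33.292)²/33.292 = 53.173264/33.292 = 1.5972
1: (82 − 71.75)²/71.75 = 105.0625/71.75 = 1.4643
2: (71 − 77.203)²/77.203 = 38.477209/77.203 = 0.4984
3: (59 − 55.391)²/55.391 = 13.024881/55.391 = 0.2351
4: (32 − 29.848)²/29.848 = 4.631104/29.848 = 0.1552
5: (14 − 12.915)²/12.915 = 1.177225/12.915 = 0.0912
6+: (3 − 6.601)²/6.601 = 12.967201/6.601 = 1.9644
The largest term is for 6+: 1.964.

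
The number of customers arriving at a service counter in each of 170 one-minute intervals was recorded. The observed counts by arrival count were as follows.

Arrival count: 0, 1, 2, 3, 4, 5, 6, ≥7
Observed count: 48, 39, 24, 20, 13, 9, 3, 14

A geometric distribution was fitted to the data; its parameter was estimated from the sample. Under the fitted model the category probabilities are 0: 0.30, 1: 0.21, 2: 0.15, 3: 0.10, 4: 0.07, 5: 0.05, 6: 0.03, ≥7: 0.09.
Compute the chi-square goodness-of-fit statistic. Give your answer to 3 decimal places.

2.205

Expected counts E_i = n·p_i: 170×0.30 = 51, 170×0.21 = 35.7, 170×0.15 = 25.5, 170×0.10 = 17, 170×0.07 = 11.9, 170×0.05 = 8.5, 170×0.03 = 5.1, 170×0.09 = 15.3.
cat         O        E   (O−E)²/E
0          48       51     0.1765
1          39     35.7     0.3050
2          24     25.5     0.0882
3          20       17     0.5294
4          13     11.9     0.1017
5           9      8.5     0.0294
6           3      5.1     0.8647
≥7         14     15.3     0.1105
Sum = 2.205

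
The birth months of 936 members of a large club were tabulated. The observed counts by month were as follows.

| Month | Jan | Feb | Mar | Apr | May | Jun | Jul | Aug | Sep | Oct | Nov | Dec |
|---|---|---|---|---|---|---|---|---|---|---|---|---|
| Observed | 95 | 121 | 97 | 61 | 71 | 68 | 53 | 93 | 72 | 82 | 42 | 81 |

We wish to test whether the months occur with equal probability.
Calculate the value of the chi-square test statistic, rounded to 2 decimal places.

65.95

Expected count for each of the 12 categories: 936/12 = 78.
χ² = (95−78)²/78 + (121−78)²/78 + (97−78)²/78 + (61−78)²/78 + (71−78)²/78 + (68−78)²/78 + (53−78)²/78 + (93−78)²/78 + (72−78)²/78 + (82−78)²/78 + (42−78)²/78 + (81−78)²/78
   = 3.705 + 23.705 + 4.628 + 3.705 + 0.628 + 1.282 + 8.013 + 2.885 + 0.462 + 0.205 + 16.615 + 0.115
Sum = 65.95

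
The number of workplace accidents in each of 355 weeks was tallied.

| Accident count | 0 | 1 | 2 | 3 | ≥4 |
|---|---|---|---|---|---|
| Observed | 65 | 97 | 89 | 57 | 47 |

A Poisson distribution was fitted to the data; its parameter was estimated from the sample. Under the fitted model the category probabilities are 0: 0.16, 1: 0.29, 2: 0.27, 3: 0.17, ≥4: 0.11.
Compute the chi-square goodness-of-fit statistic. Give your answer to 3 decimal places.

3.822

Expected counts E_i = n·p_i: 355×0.16 = 56.8, 355×0.29 = 102.95, 355×0.27 = 95.85, 355×0.17 = 60.35, 355×0.11 = 39.05.
χ² = (65−56.8)²/56.8 + (97−102.95)²/102.95 + (89−95.85)²/95.85 + (57−60.35)²/60.35 + (47−39.05)²/39.05
   = 1.1838 + 0.3439 + 0.4895 + 0.1860 + 1.6185
Sum = 3.822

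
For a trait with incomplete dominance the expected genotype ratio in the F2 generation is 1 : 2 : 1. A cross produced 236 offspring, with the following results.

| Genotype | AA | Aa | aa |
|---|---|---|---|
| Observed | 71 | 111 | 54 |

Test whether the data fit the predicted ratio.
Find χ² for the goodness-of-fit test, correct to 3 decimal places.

Ratio total = 4. Expected counts: 236×1/4 = 59, 236×2/4 = 118, 236×1/4 = 59.
χ² = (71−59)²/59 + (111−118)²/118 + (54−59)²/59
   = 2.4407 + 0.4153 + 0.4237
Sum = 3.280

3.280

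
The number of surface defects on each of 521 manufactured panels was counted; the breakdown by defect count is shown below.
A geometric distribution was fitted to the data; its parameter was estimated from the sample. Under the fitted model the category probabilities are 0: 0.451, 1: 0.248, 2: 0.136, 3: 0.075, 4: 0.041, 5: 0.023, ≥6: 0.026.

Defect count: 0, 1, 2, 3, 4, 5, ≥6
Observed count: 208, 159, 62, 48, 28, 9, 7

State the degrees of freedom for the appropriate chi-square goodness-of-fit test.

There are k = 7 categories and 1 parameter estimated from the data, so df = 7 − 1 − 1 = 5.

5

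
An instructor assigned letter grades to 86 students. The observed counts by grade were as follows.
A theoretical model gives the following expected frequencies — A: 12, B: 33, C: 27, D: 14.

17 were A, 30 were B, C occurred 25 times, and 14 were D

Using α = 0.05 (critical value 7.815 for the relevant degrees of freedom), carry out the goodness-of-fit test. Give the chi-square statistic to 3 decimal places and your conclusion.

A: (17 − 12)²/12 = 25/12 = 2.0833
B: (30 − 33)²/33 = 9/33 = 0.2727
C: (25 − 27)²/27 = 4/27 = 0.1481
D: (14 − 14)²/14 = 0/14 = 0.0000
Sum = 2.504
df = 3. Since 2.504 < 7.815, we do not reject H₀.

2.504; do not reject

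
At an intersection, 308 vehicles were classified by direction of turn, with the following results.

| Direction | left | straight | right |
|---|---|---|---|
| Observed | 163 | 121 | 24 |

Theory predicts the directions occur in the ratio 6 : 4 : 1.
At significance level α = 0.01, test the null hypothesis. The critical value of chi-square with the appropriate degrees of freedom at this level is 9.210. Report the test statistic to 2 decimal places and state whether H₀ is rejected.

1.44; do not reject

Ratio total = 11. Expected counts: 308×6/11 = 168, 308×4/11 = 112, 308×1/11 = 28.
cat           O        E   (O−E)²/E
left        163      168      0.149
straight    121      112      0.723
right        24       28      0.571
Sum = 1.44
df = 2. Since 1.44 < 9.210, we do not reject H₀.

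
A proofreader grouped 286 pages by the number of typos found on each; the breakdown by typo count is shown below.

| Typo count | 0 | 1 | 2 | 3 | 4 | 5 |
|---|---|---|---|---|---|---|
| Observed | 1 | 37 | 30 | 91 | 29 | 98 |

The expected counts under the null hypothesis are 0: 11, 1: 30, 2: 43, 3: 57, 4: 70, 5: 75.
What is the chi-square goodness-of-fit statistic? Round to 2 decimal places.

0: (1 − 11)²/11 = 100/11 = 9.091
1: (37 − 30)²/30 = 49/30 = 1.633
2: (30 − 43)²/43 = 169/43 = 3.930
3: (91 − 57)²/57 = 1156/57 = 20.281
4: (29 − 70)²/70 = 1681/70 = 24.014
5: (98 − 75)²/75 = 529/75 = 7.053
Sum = 66.00

66.00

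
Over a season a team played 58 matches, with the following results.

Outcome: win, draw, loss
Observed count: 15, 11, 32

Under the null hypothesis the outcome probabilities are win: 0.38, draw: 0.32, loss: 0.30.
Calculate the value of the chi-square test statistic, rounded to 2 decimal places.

Expected counts E_i = n·p_i: 58×0.38 = 22.04, 58×0.32 = 18.56, 58×0.30 = 17.4.
χ² = (15−22.04)²/22.04 + (11−18.56)²/18.56 + (32−17.4)²/17.4
   = 2.249 + 3.079 + 12.251
Sum = 17.58

17.58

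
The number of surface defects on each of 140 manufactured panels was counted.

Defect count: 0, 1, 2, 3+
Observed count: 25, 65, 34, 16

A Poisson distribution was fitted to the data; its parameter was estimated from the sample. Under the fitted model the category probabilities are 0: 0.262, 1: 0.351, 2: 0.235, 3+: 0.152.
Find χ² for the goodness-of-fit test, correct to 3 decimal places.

Expected counts E_i = n·p_i: 140×0.262 = 36.68, 140×0.351 = 49.14, 140×0.235 = 32.9, 140×0.152 = 21.28.
0: (25 − 36.68)²/36.68 = 136.4224/36.68 = 3.7193
1: (65 − 49.14)²/49.14 = 251.5396/49.14 = 5.1188
2: (34 − 32.9)²/32.9 = 1.21/32.9 = 0.0368
3+: (16 − 21.28)²/21.28 = 27.8784/21.28 = 1.3101
Sum = 10.185

10.185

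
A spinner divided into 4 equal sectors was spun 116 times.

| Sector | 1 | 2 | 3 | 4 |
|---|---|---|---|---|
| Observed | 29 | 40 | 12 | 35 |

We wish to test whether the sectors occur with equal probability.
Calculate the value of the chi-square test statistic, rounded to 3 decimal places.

Expected count for each of the 4 categories: 116/4 = 29.
χ² = (29−29)²/29 + (40−29)²/29 + (12−29)²/29 + (35−29)²/29
   = 0.0000 + 4.1724 + 9.9655 + 1.2414
Sum = 15.379

15.379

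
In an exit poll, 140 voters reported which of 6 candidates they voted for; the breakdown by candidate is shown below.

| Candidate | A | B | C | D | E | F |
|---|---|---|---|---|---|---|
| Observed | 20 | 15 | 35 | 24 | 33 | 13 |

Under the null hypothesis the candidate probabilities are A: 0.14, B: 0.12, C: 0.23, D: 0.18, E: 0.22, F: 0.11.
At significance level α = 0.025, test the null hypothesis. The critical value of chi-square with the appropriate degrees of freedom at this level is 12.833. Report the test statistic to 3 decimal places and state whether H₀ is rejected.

1.033; do not reject

Expected counts E_i = n·p_i: 140×0.14 = 19.6, 140×0.12 = 16.8, 140×0.23 = 32.2, 140×0.18 = 25.2, 140×0.22 = 30.8, 140×0.11 = 15.4.
cat         O        E   (O−E)²/E
A          20     19.6     0.0082
B          15     16.8     0.1929
C          35     32.2     0.2435
D          24     25.2     0.0571
E          33     30.8     0.1571
F          13     15.4     0.3740
Sum = 1.033
df = 5. Since 1.033 < 12.833, we do not reject H₀.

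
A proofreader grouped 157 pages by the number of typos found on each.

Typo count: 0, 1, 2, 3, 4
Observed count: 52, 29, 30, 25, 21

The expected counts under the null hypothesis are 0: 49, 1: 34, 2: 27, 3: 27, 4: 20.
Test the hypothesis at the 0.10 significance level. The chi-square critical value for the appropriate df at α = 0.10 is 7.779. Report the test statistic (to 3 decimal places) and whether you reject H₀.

1.450; do not reject

χ² = (52−49)²/49 + (29−34)²/34 + (30−27)²/27 + (25−27)²/27 + (21−20)²/20
   = 0.1837 + 0.7353 + 0.3333 + 0.1481 + 0.0500
Sum = 1.450
df = 4. Since 1.450 < 7.779, we do not reject H₀.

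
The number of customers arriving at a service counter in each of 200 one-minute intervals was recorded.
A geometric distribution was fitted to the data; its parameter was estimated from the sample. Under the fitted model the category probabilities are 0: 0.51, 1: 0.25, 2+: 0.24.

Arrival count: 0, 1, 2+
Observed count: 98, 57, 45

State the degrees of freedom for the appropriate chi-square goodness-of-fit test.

1

There are k = 3 categories and 1 parameter estimated from the data, so df = 3 − 1 − 1 = 1.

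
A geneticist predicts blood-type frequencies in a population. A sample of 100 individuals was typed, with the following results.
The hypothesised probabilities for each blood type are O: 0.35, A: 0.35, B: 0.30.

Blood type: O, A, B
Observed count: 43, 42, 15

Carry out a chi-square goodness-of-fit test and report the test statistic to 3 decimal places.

Expected counts E_i = n·p_i: 100×0.35 = 35, 100×0.35 = 35, 100×0.30 = 30.
cat         O        E   (O−E)²/E
O          43       35     1.8286
A          42       35     1.4000
B          15       30     7.5000
Sum = 10.729

10.729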